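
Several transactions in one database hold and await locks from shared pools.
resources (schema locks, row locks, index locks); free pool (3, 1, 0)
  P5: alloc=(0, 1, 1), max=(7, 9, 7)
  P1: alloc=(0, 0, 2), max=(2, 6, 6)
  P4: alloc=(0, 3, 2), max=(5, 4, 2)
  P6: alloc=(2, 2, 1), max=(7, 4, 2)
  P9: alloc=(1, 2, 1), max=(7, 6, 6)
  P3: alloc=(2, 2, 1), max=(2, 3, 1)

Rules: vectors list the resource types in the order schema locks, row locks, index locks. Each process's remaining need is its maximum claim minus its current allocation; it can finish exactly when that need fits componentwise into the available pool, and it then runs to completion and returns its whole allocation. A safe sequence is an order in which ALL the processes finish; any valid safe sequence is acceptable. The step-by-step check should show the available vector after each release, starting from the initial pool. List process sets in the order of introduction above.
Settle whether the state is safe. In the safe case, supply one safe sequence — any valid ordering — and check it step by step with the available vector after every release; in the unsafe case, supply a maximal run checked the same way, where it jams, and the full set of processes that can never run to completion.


SAFE — a valid safe sequence is P3, P4, P6, P1, P9, P5.
Key observation: P3 marks the first exact bind of the order: its need (0, 1, 0) fits the free (3, 1, 0) with zero slack on a requested resource.
Verifying each step:
  pool = (3, 1, 0)
  P3: need (0, 1, 0) fits (3, 1, 0); releases (2, 2, 1), pool now (5, 3, 1)
  P4: need (5, 1, 0) fits (5, 3, 1); releases (0, 3, 2), pool now (5, 6, 3)
  P6: need (5, 2, 1) fits (5, 6, 3); releases (2, 2, 1), pool now (7, 8, 4)
  P1: need (2, 6, 4) fits (7, 8, 4); releases (0, 0, 2), pool now (7, 8, 6)
  P9: need (6, 4, 5) fits (7, 8, 6); releases (1, 2, 1), pool now (8, 10, 7)
  P5: need (7, 8, 6) fits (8, 10, 7); releases (0, 1, 1), pool now (8, 11, 8)


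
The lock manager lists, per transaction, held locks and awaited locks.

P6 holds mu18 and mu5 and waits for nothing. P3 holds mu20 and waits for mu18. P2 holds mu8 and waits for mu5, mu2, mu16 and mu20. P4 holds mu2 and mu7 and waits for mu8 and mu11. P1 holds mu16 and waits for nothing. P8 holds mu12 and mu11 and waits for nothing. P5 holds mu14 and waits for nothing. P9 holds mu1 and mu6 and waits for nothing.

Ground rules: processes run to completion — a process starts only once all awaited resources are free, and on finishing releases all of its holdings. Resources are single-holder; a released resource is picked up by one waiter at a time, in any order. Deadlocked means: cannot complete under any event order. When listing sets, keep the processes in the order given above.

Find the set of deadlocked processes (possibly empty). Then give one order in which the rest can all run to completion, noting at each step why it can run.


Deadlocked: P2 and P4.
Key observation: nobody on the ring P2 -> P4 -> P2 can start until another member finishes, which never happens; no other process is dragged down with it.
The rest can finish in the order P6, P5, P1, P8, P3, P9.
Step-by-step check:
  run P6 (it waits on nothing); releases mu18 and mu5
  run P5 (it waits on nothing); releases mu14
  run P1 (it waits on nothing); releases mu16
  run P8 (it waits on nothing); releases mu12 and mu11
  P3: everything it awaited (mu18) is free; runs, freeing mu20
  run P9 (it waits on nothing); releases mu1 and mu6


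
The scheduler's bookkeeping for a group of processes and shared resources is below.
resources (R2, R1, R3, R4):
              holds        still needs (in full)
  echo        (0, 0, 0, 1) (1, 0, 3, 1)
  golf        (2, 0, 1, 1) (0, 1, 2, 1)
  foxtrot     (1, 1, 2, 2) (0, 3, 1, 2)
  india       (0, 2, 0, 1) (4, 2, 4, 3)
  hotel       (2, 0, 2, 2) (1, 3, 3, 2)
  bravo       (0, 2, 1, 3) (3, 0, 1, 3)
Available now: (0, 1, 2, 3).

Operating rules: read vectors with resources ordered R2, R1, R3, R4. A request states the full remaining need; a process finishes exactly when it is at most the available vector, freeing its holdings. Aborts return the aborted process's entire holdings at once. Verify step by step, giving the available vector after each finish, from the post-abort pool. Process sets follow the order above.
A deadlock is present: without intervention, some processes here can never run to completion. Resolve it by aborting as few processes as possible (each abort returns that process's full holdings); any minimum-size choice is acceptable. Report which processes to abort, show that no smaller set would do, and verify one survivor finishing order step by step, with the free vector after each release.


Minimum abort set: bravo.
Key observation: foxtrot had no path to completion before; after the abort of bravo ((0, 2, 1, 3) returned), step 1 is where it fits.
Minimality: the empty abort set fails — the state is deadlocked as it stands.
One survivor order: foxtrot, hotel, golf, india, echo. Verifying each step (post-abort pool first):
  pool = (0, 3, 3, 6)
  run foxtrot (needs (0, 3, 1, 2), free (0, 3, 3, 6)); after release of (1, 1, 2, 2) the pool is (1, 4, 5, 8)
  run hotel (needs (1, 3, 3, 2), free (1, 4, 5, 8)); after release of (2, 0, 2, 2) the pool is (3, 4, 7, 10)
  run golf (needs (0, 1, 2, 1), free (3, 4, 7, 10)); after release of (2, 0, 1, 1) the pool is (5, 4, 8, 11)
  run india (needs (4, 2, 4, 3), free (5, 4, 8, 11)); after release of (0, 2, 0, 1) the pool is (5, 6, 8, 12)
  run echo (needs (1, 0, 3, 1), free (5, 6, 8, 12)); after release of (0, 0, 0, 1) the pool is (5, 6, 8, 13)


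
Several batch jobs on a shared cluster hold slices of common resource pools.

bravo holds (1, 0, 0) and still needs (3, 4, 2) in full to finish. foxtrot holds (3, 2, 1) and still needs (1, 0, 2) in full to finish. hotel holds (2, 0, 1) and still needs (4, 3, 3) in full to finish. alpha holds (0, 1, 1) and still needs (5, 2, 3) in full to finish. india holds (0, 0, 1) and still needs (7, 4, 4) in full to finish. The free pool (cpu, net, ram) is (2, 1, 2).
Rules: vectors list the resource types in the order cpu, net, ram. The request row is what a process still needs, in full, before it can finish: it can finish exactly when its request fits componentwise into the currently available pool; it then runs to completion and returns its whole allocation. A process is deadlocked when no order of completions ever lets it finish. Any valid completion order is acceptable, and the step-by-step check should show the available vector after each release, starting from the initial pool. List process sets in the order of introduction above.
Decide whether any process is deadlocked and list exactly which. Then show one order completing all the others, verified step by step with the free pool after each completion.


The deadlocked set is empty.
Key observation: foxtrot fits the free pool immediately, and its release cascades until everyone finishes.
One completion order for the rest: foxtrot, alpha, hotel, bravo, india. Check, step by step:
  pool = (2, 1, 2)
  foxtrot: need (1, 0, 2) fits (2, 1, 2); releases (3, 2, 1), pool now (5, 3, 3)
  alpha: need (5, 2, 3) fits (5, 3, 3); releases (0, 1, 1), pool now (5, 4, 4)
  hotel: need (4, 3, 3) fits (5, 4, 4); releases (2, 0, 1), pool now (7, 4, 5)
  bravo: need (3, 4, 2) fits (7, 4, 5); releases (1, 0, 0), pool now (8, 4, 5)
  india: need (7, 4, 4) fits (8, 4, 5); releases (0, 0, 1), pool now (8, 4, 6)


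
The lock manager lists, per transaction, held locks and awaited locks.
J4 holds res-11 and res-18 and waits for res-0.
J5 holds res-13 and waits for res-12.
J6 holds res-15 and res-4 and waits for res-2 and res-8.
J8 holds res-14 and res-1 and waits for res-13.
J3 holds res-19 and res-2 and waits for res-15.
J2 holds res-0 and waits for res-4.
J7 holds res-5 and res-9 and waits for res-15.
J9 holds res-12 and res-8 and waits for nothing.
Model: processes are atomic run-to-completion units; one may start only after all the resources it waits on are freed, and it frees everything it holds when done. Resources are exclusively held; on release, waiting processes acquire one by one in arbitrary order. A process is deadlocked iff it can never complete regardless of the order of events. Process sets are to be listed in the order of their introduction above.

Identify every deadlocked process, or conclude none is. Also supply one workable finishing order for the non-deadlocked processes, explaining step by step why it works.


Deadlocked set: J4, J6, J3, J2 and J7.
Key observation: nobody on the ring J6 -> J3 -> J6 can start until another member finishes, which never happens; J4, J2 and J7 wait into the deadlock from upstream.
The rest can finish in the order J9, J5, J8.
Check, step by step:
  run J9 (it waits on nothing); releases res-12 and res-8
  run J5 (all its waits — res-12 — are resolved); releases res-13
  run J8 (all its waits — res-13 — are resolved); releases res-14 and res-1


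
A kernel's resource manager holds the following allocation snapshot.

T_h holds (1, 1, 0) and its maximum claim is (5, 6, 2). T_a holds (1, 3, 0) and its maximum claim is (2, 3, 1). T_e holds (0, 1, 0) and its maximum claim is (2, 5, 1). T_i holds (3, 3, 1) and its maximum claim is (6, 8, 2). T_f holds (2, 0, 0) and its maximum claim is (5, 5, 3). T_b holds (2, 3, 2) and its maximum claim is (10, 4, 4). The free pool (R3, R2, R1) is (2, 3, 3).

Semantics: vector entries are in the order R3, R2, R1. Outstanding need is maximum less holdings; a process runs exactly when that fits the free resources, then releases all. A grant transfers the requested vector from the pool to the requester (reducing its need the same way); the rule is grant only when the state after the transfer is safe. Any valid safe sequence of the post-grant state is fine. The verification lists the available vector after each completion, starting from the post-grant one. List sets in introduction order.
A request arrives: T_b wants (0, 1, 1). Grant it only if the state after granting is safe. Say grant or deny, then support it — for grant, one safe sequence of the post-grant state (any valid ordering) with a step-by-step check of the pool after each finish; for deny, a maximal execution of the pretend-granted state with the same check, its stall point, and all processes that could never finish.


GRANT. The post-grant state is safe; one safe sequence: T_a, T_e, T_i, T_h, T_f, T_b.
Key observation: with (2, 2, 2) left after the transfer, T_a can run at once — the state stays safe.
Verifying the post-grant state step by step:
  pool = (2, 2, 2)
  run T_a (needs (1, 0, 1), free (2, 2, 2)); after release of (1, 3, 0) the pool is (3, 5, 2)
  run T_e (needs (2, 4, 1), free (3, 5, 2)); after release of (0, 1, 0) the pool is (3, 6, 2)
  run T_i (needs (3, 5, 1), free (3, 6, 2)); after release of (3, 3, 1) the pool is (6, 9, 3)
  run T_h (needs (4, 5, 2), free (6, 9, 3)); after release of (1, 1, 0) the pool is (7, 10, 3)
  run T_f (needs (3, 5, 3), free (7, 10, 3)); after release of (2, 0, 0) the pool is (9, 10, 3)
  run T_b (needs (8, 0, 1), free (9, 10, 3)); after release of (2, 4, 3) the pool is (11, 14, 6)


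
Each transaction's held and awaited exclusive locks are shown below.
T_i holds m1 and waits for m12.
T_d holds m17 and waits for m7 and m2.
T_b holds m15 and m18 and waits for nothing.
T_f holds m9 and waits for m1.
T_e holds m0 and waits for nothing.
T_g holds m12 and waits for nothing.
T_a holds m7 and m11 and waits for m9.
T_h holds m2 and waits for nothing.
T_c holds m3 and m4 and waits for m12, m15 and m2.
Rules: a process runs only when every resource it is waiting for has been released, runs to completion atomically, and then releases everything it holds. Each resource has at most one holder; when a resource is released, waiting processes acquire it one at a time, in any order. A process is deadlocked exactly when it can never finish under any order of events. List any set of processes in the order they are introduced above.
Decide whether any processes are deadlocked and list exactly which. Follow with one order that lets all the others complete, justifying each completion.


Nothing here is deadlocked.
Key observation: every chain of waits terminates; starting from the processes that wait on nothing, all the rest unlock in turn.
One completion order for the rest: T_g, T_h, T_b, T_i, T_c, T_f, T_a, T_e, T_d.
Step-by-step check:
  T_g: no waits; runs immediately, freeing m12
  T_h: no waits; runs immediately, freeing m2
  T_b: no waits; runs immediately, freeing m15 and m18
  T_i: everything it awaited (m12) is free; runs, freeing m1
  T_c: everything it awaited (m12, m15 and m2) is free; runs, freeing m3 and m4
  T_f: everything it awaited (m1) is free; runs, freeing m9
  T_a: everything it awaited (m9) is free; runs, freeing m7 and m11
  T_e: no waits; runs immediately, freeing m0
  T_d: everything it awaited (m7 and m2) is free; runs, freeing m17


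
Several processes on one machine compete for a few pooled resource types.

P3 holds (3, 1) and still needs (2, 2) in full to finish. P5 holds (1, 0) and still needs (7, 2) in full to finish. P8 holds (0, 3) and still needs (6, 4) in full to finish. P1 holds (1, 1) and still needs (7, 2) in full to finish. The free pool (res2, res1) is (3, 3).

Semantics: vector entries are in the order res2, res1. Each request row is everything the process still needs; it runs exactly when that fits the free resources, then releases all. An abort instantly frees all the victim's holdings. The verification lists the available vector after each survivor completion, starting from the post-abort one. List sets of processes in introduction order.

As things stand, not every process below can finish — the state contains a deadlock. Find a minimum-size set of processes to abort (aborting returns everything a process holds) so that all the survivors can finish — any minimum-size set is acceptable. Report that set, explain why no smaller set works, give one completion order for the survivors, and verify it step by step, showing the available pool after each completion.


Minimum abort set: P5.
Key observation: P1 was stuck for good until P5 gave back (1, 0); in the order shown it finishes at step 2.
Why nothing smaller works: aborting no one leaves the state deadlocked as given.
Survivors finish in the order: P3, P1, P8. Verifying each step (pool after the aborts first):
  pool = (4, 3)
  P3 needs (2, 2) <= (4, 3) -> finishes; pool += (3, 1) = (7, 4)
  P1 needs (7, 2) <= (7, 4) -> finishes; pool += (1, 1) = (8, 5)
  P8 needs (6, 4) <= (8, 5) -> finishes; pool += (0, 3) = (8, 8)


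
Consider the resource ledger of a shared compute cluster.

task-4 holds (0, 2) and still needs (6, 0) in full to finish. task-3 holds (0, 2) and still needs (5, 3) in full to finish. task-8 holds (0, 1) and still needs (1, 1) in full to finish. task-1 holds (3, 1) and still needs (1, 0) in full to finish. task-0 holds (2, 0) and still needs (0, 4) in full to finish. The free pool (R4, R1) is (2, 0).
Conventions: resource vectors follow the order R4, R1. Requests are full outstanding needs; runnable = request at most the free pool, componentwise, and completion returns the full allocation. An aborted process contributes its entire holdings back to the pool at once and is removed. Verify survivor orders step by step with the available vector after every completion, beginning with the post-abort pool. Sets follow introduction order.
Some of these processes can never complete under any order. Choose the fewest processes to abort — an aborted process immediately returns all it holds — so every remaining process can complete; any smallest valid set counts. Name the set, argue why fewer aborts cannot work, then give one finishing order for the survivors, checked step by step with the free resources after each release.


Minimum abort set: task-3.
Key observation: aborting task-3 returns (0, 2), and task-0 — hopeless before — runs at step 3 with the returned capacity in the pool.
No smaller set exists: with zero aborts the deadlock remains.
The survivors complete as task-1, task-8, task-0, task-4. Verifying each step (starting from the post-abort pool):
  pool = (2, 2)
  task-1 needs (1, 0) <= (2, 2) -> finishes; pool += (3, 1) = (5, 3)
  task-8 needs (1, 1) <= (5, 3) -> finishes; pool += (0, 1) = (5, 4)
  task-0 needs (0, 4) <= (5, 4) -> finishes; pool += (2, 0) = (7, 4)
  task-4 needs (6, 0) <= (7, 4) -> finishes; pool += (0, 2) = (7, 6)


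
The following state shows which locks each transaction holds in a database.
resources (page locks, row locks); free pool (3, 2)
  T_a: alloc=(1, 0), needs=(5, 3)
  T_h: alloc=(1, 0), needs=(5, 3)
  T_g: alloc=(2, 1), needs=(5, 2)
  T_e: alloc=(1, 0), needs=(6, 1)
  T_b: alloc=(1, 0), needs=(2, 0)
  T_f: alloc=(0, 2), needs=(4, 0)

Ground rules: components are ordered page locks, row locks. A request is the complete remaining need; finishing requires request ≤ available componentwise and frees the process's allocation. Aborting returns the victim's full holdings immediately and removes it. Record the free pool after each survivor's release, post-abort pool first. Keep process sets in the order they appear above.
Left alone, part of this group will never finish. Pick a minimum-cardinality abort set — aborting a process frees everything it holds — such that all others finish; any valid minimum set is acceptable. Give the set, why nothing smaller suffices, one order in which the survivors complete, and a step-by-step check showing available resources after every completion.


Minimum abort set: T_h.
Key observation: no ordering could ever have run T_g before the abort of T_h; with (1, 0) back in the pool it fits at step 3.
Why nothing smaller works: aborting no one leaves the state deadlocked as given.
Survivors finish in the order: T_b, T_f, T_g, T_a, T_e. Check, step by step (pool after the aborts first):
  pool = (4, 2)
  run T_b (needs (2, 0), free (4, 2)); after release of (1, 0) the pool is (5, 2)
  run T_f (needs (4, 0), free (5, 2)); after release of (0, 2) the pool is (5, 4)
  run T_g (needs (5, 2), free (5, 4)); after release of (2, 1) the pool is (7, 5)
  run T_a (needs (5, 3), free (7, 5)); after release of (1, 0) the pool is (8, 5)
  run T_e (needs (6, 1), free (8, 5)); after release of (1, 0) the pool is (9, 5)


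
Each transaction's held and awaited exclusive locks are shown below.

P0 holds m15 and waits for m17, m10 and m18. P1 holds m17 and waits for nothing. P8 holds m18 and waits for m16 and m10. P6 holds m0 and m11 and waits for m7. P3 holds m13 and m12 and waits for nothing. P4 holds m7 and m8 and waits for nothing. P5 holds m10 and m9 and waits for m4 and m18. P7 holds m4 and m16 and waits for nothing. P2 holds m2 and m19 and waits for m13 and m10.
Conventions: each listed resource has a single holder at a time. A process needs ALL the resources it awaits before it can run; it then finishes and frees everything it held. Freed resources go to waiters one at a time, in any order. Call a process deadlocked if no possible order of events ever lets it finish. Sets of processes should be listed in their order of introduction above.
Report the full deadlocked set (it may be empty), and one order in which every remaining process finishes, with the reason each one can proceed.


The deadlocked set is P0, P8, P5 and P2.
Key observation: the wait chain closes on itself along P8 -> P5 -> P8; P0 and P2 wait into the deadlock from upstream.
The rest can finish in the order P3, P1, P7, P4, P6.
Step-by-step check:
  P3: no waits; runs immediately, freeing m13 and m12
  P1: no waits; runs immediately, freeing m17
  P7: no waits; runs immediately, freeing m4 and m16
  P4: no waits; runs immediately, freeing m7 and m8
  P6: everything it awaited (m7) is free; runs, freeing m0 and m11


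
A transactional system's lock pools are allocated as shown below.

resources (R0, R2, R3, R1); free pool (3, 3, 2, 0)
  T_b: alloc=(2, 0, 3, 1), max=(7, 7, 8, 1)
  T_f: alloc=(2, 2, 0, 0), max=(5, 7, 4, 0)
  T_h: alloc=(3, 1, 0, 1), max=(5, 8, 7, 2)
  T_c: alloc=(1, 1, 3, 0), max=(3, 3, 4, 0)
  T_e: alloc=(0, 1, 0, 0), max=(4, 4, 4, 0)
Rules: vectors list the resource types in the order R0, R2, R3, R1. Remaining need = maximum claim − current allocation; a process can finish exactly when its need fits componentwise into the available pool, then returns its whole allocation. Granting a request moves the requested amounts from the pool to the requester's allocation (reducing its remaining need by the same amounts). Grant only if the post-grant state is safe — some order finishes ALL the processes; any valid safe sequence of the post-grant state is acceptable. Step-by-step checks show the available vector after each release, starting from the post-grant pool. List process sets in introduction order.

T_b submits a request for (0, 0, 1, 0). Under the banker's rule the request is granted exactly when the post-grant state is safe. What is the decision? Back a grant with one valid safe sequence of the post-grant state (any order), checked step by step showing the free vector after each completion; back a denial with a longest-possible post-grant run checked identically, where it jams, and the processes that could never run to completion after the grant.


GRANT. The post-grant state is safe; one safe sequence: T_c, T_e, T_f, T_b, T_h.
Key observation: even at the reduced pool (3, 3, 1, 0), T_c fits immediately, so safety survives the grant.
Verifying the post-grant state step by step:
  pool = (3, 3, 1, 0)
  run T_c (needs (2, 2, 1, 0), free (3, 3, 1, 0)); after release of (1, 1, 3, 0) the pool is (4, 4, 4, 0)
  run T_e (needs (4, 3, 4, 0), free (4, 4, 4, 0)); after release of (0, 1, 0, 0) the pool is (4, 5, 4, 0)
  run T_f (needs (3, 5, 4, 0), free (4, 5, 4, 0)); after release of (2, 2, 0, 0) the pool is (6, 7, 4, 0)
  run T_b (needs (5, 7, 4, 0), free (6, 7, 4, 0)); after release of (2, 0, 4, 1) the pool is (8, 7, 8, 1)
  run T_h (needs (2, 7, 7, 1), free (8, 7, 8, 1)); after release of (3, 1, 0, 1) the pool is (11, 8, 8, 2)


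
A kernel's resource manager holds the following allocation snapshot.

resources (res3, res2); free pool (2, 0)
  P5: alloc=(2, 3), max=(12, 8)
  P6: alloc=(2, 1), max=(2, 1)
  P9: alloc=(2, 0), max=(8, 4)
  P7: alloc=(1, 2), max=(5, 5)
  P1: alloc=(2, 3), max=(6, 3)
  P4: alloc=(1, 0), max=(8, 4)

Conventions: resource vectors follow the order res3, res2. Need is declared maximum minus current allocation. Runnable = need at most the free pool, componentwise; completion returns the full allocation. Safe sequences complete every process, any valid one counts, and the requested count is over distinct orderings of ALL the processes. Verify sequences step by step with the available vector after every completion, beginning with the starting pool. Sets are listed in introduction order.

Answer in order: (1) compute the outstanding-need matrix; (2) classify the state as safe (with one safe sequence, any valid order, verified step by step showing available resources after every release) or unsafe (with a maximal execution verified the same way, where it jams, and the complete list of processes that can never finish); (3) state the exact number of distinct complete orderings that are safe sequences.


(1) Need matrix, components ordered res3, res2:
  P5: (10, 5)
  P6: (0, 0)
  P9: (6, 4)
  P7: (4, 3)
  P1: (4, 0)
  P4: (7, 4)
(2) SAFE. One safe sequence: P6, P1, P7, P4, P9, P5.
Key observation: the order's first zero-slack moment is P1 ((4, 0) needed, (4, 1) free — a requested resource with nothing to spare).
Check, step by step:
  pool = (2, 0)
  P6: need (0, 0) fits (2, 0); releases (2, 1), pool now (4, 1)
  P1: need (4, 0) fits (4, 1); releases (2, 3), pool now (6, 4)
  P7: need (4, 3) fits (6, 4); releases (1, 2), pool now (7, 6)
  P4: need (7, 4) fits (7, 6); releases (1, 0), pool now (8, 6)
  P9: need (6, 4) fits (8, 6); releases (2, 0), pool now (10, 6)
  P5: need (10, 5) fits (10, 6); releases (2, 3), pool now (12, 9)
(3) The exact count: 4 of the possible complete orderings are safe sequences.


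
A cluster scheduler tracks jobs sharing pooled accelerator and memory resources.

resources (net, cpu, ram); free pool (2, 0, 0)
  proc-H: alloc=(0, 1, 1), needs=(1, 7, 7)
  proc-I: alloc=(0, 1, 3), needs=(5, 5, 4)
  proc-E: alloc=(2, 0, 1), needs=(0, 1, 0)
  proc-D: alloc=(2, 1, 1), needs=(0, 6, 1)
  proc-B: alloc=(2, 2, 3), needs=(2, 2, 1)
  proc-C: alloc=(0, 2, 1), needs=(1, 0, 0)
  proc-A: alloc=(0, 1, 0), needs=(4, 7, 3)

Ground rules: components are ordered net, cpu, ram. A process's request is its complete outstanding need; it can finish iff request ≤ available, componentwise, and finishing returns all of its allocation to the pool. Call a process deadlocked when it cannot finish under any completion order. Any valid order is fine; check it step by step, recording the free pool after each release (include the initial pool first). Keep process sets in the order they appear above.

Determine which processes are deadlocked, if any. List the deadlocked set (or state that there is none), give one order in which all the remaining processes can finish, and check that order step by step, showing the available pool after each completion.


Deadlocked: proc-H, proc-I, proc-D and proc-A.
Key observation: after proc-C, proc-E, proc-B complete, (6, 4, 5) is the best the pool ever gets, yet each leftover process wants more cpu.
A valid finishing order for the others: proc-C, proc-E, proc-B. Walking it through:
  pool = (2, 0, 0)
  run proc-C (needs (1, 0, 0), free (2, 0, 0)); after release of (0, 2, 1) the pool is (2, 2, 1)
  run proc-E (needs (0, 1, 0), free (2, 2, 1)); after release of (2, 0, 1) the pool is (4, 2, 2)
  run proc-B (needs (2, 2, 1), free (4, 2, 2)); after release of (2, 2, 3) the pool is (6, 4, 5)
The blocked processes can never fit:
  proc-H cannot run: need (1, 7, 7) vs free (6, 4, 5) (insufficient cpu and ram)
  proc-I cannot run: need (5, 5, 4) vs free (6, 4, 5) (insufficient cpu)
  proc-D cannot run: need (0, 6, 1) vs free (6, 4, 5) (insufficient cpu)
  proc-A cannot run: need (4, 7, 3) vs free (6, 4, 5) (insufficient cpu)


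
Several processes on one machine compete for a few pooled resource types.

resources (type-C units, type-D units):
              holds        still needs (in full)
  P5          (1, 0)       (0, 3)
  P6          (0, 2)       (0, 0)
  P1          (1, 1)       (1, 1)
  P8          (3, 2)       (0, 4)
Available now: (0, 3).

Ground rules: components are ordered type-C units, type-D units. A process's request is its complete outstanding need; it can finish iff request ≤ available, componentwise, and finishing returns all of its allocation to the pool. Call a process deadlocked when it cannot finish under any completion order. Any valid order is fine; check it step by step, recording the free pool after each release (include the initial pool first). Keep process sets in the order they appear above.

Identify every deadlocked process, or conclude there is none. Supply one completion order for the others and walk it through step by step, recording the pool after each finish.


No process is deadlocked.
Key observation: no deadlock: P5 fits now, and the freed resources carry the rest through.
One completion order for the rest: P5, P6, P1, P8. Step-by-step check:
  pool = (0, 3)
  run P5 (needs (0, 3), free (0, 3)); after release of (1, 0) the pool is (1, 3)
  run P6 (needs (0, 0), free (1, 3)); after release of (0, 2) the pool is (1, 5)
  run P1 (needs (1, 1), free (1, 5)); after release of (1, 1) the pool is (2, 6)
  run P8 (needs (0, 4), free (2, 6)); after release of (3, 2) the pool is (5, 8)


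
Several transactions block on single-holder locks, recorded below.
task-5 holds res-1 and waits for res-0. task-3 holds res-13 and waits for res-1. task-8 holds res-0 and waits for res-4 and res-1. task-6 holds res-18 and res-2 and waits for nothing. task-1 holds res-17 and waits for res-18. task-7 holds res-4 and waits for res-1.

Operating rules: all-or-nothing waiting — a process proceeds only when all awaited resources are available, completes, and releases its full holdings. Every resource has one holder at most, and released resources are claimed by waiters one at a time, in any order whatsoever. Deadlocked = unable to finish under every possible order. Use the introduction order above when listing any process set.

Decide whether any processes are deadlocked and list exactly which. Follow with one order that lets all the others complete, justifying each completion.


Deadlocked set: task-5, task-3, task-8 and task-7.
Key observation: the loop task-5 -> task-8 -> task-5 blocks itself forever; task-7 is caught in further circular waits and task-3 waits into the deadlock from upstream.
One completion order for the rest: task-6, task-1.
Walking it through:
  task-6 waits on nothing -> runs at once and releases res-18 and res-2
  task-1: everything it awaited (res-18) is free; runs, freeing res-17


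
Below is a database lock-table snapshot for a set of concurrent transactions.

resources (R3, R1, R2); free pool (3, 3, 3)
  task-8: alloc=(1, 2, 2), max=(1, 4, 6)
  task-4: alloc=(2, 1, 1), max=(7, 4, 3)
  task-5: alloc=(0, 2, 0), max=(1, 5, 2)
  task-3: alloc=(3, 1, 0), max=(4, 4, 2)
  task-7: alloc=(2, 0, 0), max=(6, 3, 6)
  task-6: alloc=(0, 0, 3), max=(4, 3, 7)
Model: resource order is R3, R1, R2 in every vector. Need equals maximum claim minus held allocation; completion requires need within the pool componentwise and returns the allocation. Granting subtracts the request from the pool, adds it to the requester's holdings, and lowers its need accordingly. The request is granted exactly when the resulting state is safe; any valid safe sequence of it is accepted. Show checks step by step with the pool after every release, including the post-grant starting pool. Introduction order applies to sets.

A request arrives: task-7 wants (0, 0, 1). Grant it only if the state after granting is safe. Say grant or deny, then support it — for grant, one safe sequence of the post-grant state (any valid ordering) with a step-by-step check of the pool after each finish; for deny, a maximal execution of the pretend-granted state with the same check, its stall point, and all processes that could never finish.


DENY — the pretend-granted state is unsafe.
Key observation: even finishing task-3, task-5, task-4 leaves just (8, 7, 3) free — too little R2 for any of the remaining processes.
Pretend the grant happened; the run task-3, task-5, task-4 goes as far as possible. Verifying each step:
  pool = (3, 3, 2)
  task-3 needs (1, 3, 2) <= (3, 3, 2) -> finishes; pool += (3, 1, 0) = (6, 4, 2)
  task-5 needs (1, 3, 2) <= (6, 4, 2) -> finishes; pool += (0, 2, 0) = (6, 6, 2)
  task-4 needs (5, 3, 2) <= (6, 6, 2) -> finishes; pool += (2, 1, 1) = (8, 7, 3)
  task-8 cannot run: need (0, 2, 4) vs free (8, 7, 3) (insufficient R2)
  task-7 cannot run: need (4, 3, 5) vs free (8, 7, 3) (insufficient R2)
  task-6 cannot run: need (4, 3, 4) vs free (8, 7, 3) (insufficient R2)
Processes that could never finish after the grant: task-8, task-7 and task-6.


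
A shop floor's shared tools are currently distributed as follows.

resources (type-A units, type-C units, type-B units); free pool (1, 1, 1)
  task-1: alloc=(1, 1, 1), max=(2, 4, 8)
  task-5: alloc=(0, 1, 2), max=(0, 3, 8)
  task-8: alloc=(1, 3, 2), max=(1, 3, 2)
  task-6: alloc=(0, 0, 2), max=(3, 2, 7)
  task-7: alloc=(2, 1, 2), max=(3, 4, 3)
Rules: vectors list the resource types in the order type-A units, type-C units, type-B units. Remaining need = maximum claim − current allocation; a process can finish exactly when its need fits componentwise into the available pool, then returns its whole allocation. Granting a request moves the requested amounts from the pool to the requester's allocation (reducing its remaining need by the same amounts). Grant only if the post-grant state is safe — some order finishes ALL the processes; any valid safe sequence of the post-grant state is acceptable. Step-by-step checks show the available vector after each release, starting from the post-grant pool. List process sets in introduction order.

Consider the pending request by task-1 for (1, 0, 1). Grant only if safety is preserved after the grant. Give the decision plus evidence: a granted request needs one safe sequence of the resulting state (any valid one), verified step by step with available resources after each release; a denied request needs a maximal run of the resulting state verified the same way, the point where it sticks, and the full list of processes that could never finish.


DENY: after the grant no complete ordering would exist.
Key observation: the pool after task-8, task-7 is (3, 5, 4); every surviving request exceeds it in type-B units, so progress ends there.
On the post-grant state, task-8, task-7 is a maximal run — nothing extends it. Walking it through:
  pool = (0, 1, 0)
  task-8 needs (0, 0, 0) <= (0, 1, 0) -> finishes; pool += (1, 3, 2) = (1, 4, 2)
  task-7 needs (1, 3, 1) <= (1, 4, 2) -> finishes; pool += (2, 1, 2) = (3, 5, 4)
  task-1 cannot run: need (0, 3, 6) vs free (3, 5, 4) (insufficient type-B units)
  task-5 cannot run: need (0, 2, 6) vs free (3, 5, 4) (insufficient type-B units)
  task-6 cannot run: need (3, 2, 5) vs free (3, 5, 4) (insufficient type-B units)
Had the request been granted, task-1, task-5 and task-6 could never finish.


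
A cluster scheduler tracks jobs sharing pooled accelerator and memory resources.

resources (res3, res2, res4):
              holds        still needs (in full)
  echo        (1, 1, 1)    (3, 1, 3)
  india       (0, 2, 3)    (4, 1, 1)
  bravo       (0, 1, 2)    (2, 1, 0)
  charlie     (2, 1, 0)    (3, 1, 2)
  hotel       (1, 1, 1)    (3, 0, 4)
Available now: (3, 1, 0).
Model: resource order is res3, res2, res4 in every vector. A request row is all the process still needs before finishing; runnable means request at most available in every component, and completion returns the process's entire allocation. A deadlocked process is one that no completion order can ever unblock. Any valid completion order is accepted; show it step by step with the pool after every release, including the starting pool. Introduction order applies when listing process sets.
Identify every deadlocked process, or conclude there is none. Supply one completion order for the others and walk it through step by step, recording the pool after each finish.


The deadlocked set is empty.
Key observation: beginning at bravo, releases accumulate fast enough that every process eventually fits.
A valid finishing order for the others: bravo, charlie, india, echo, hotel. Check, step by step:
  pool = (3, 1, 0)
  bravo: need (2, 1, 0) fits (3, 1, 0); releases (0, 1, 2), pool now (3, 2, 2)
  charlie: need (3, 1, 2) fits (3, 2, 2); releases (2, 1, 0), pool now (5, 3, 2)
  india: need (4, 1, 1) fits (5, 3, 2); releases (0, 2, 3), pool now (5, 5, 5)
  echo: need (3, 1, 3) fits (5, 5, 5); releases (1, 1, 1), pool now (6, 6, 6)
  hotel: need (3, 0, 4) fits (6, 6, 6); releases (1, 1, 1), pool now (7, 7, 7)


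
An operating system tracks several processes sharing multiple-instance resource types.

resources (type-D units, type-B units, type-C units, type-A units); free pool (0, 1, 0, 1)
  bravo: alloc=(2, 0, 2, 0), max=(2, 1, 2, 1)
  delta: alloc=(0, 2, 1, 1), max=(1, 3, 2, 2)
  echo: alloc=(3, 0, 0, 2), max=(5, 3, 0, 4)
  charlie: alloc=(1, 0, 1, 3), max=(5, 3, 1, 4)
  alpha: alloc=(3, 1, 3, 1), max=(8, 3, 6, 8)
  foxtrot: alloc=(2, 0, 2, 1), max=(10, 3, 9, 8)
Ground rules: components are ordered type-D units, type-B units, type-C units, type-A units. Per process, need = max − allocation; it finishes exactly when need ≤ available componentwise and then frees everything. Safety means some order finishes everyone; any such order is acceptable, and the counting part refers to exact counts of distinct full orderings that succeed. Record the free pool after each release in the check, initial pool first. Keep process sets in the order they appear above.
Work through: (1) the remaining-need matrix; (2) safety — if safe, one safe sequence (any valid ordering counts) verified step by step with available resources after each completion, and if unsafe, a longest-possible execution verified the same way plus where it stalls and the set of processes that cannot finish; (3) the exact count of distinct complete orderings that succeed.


(1) Remaining need (order type-D units, type-B units, type-C units, type-A units):
  bravo: (0, 1, 0, 1)
  delta: (1, 1, 1, 1)
  echo: (2, 3, 0, 2)
  charlie: (4, 3, 0, 1)
  alpha: (5, 2, 3, 7)
  foxtrot: (8, 3, 7, 7)
(2) SAFE. One safe sequence: bravo, delta, echo, charlie, alpha, foxtrot.
Key observation: the first exact fit in this order is bravo — it needs (0, 1, 0, 1) with (0, 1, 0, 1) free, meeting a requested resource to the last unit.
Walking it through:
  pool = (0, 1, 0, 1)
  bravo needs (0, 1, 0, 1) <= (0, 1, 0, 1) -> finishes; pool += (2, 0, 2, 0) = (2, 1, 2, 1)
  delta needs (1, 1, 1, 1) <= (2, 1, 2, 1) -> finishes; pool += (0, 2, 1, 1) = (2, 3, 3, 2)
  echo needs (2, 3, 0, 2) <= (2, 3, 3, 2) -> finishes; pool += (3, 0, 0, 2) = (5, 3, 3, 4)
  charlie needs (4, 3, 0, 1) <= (5, 3, 3, 4) -> finishes; pool += (1, 0, 1, 3) = (6, 3, 4, 7)
  alpha needs (5, 2, 3, 7) <= (6, 3, 4, 7) -> finishes; pool += (3, 1, 3, 1) = (9, 4, 7, 8)
  foxtrot needs (8, 3, 7, 7) <= (9, 4, 7, 8) -> finishes; pool += (2, 0, 2, 1) = (11, 4, 9, 9)
(3) Exactly 1 of the possible complete orderings is a safe sequence.


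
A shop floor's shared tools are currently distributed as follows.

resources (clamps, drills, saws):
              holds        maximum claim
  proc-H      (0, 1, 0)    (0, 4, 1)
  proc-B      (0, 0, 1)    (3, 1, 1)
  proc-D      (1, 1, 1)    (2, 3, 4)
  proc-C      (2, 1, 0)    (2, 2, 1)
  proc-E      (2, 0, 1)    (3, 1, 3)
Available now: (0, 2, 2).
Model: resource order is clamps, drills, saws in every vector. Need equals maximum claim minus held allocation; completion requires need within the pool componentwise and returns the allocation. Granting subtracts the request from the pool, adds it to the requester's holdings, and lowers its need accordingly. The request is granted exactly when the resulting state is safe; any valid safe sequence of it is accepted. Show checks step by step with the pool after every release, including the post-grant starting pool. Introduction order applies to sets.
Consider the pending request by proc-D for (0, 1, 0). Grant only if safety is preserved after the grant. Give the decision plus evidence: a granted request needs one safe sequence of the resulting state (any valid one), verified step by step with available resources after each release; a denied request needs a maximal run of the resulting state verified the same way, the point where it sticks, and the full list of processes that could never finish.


GRANT — the state after the grant stays safe, e.g. via proc-C, proc-E, proc-D, proc-H, proc-B.
Key observation: the grant leaves (0, 1, 2) free — enough for proc-C, whose release restarts the cascade.
Verifying the post-grant state step by step:
  pool = (0, 1, 2)
  proc-C: need (0, 1, 1) fits (0, 1, 2); releases (2, 1, 0), pool now (2, 2, 2)
  proc-E: need (1, 1, 2) fits (2, 2, 2); releases (2, 0, 1), pool now (4, 2, 3)
  proc-D: need (1, 1, 3) fits (4, 2, 3); releases (1, 2, 1), pool now (5, 4, 4)
  proc-H: need (0, 3, 1) fits (5, 4, 4); releases (0, 1, 0), pool now (5, 5, 4)
  proc-B: need (3, 1, 0) fits (5, 5, 4); releases (0, 0, 1), pool now (5, 5, 5)


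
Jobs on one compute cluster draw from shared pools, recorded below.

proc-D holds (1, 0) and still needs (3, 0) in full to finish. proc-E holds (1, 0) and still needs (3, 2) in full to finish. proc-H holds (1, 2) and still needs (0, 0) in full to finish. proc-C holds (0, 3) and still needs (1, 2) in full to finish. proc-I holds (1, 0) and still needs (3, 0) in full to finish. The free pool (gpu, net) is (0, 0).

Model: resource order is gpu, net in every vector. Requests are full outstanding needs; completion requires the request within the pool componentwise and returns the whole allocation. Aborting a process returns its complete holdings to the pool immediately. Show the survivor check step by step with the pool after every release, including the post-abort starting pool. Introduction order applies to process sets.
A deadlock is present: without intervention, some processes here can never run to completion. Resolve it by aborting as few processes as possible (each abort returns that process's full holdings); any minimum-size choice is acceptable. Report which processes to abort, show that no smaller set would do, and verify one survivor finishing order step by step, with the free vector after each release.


Abort proc-D and proc-E.
Key observation: proc-I had no path to completion before; after the abort of proc-D and proc-E ((2, 0) returned), step 2 is where it fits.
Minimality, checking each single-abort alternative: proc-D alone leaves proc-E blocked (short on gpu); proc-E alone leaves proc-D blocked (short on gpu); proc-H alone leaves proc-D blocked (short on gpu); proc-C alone leaves proc-D blocked (short on gpu); proc-I alone leaves proc-D blocked (short on gpu).
The survivors complete as proc-H, proc-I, proc-C. Step-by-step check (starting from the post-abort pool):
  pool = (2, 0)
  run proc-H (needs (0, 0), free (2, 0)); after release of (1, 2) the pool is (3, 2)
  run proc-I (needs (3, 0), free (3, 2)); after release of (1, 0) the pool is (4, 2)
  run proc-C (needs (1, 2), free (4, 2)); after release of (0, 3) the pool is (4, 5)
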